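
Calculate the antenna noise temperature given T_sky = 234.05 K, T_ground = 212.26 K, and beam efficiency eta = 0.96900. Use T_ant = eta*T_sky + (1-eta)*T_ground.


T_ant = 0.96900 * 234.05 + (1 - 0.96900) * 212.26 = 233.4 K

233.4 K


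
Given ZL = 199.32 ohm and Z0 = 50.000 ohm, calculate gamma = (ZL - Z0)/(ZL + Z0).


gamma = (199.32 - 50.000) / (199.32 + 50.000) = 0.5989

0.5989


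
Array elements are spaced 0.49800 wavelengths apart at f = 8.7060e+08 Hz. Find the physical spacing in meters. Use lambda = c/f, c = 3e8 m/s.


lambda = c / f = 3.0000e+08 / 8.7060e+08 = 0.3445899 m
d = 0.49800 * 0.3445899 = 0.1716 m

0.1716 m


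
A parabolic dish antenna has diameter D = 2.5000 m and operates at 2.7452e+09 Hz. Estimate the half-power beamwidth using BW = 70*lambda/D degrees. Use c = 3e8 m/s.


lambda = c / f = 3.0000e+08 / 2.7452e+09 = 0.1092817 m
BW = 70 * 0.1092817 / 2.5000 = 3.060 deg

3.060 deg


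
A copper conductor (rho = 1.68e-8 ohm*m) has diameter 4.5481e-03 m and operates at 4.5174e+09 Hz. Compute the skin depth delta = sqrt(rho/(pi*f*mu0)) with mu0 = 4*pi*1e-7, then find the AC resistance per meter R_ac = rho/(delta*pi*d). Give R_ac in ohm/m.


delta = sqrt(1.68e-8 / (pi * 4.5174e+09 * 4*pi*1e-7)) = 9.705781e-07 m
R_ac = 1.68e-8 / (9.705781e-07 * pi * 4.5481e-03) = 1.211 ohm/m

1.211 ohm/m


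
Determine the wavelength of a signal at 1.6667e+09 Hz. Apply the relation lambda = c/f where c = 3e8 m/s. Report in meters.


lambda = c / f = 3.0000e+08 / 1.6667e+09 = 0.1800 m

0.1800 m


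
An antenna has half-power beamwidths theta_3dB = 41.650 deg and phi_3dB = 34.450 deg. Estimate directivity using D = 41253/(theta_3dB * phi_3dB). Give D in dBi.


D_linear = 41253 / (41.650 * 34.450) = 28.75089
D_dBi = 10 * log10(28.75089) = 14.59 dBi

14.59 dBi


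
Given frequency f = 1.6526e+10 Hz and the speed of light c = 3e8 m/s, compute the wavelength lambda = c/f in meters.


lambda = c / f = 3.0000e+08 / 1.6526e+10 = 0.01815 m

0.01815 m


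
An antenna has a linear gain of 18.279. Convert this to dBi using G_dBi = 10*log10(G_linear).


G_dBi = 10 * log10(18.279) = 12.62 dBi

12.62 dBi


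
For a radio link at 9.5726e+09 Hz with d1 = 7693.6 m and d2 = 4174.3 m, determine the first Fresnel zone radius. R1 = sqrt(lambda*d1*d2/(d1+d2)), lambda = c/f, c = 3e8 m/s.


lambda = c / f = 3.0000e+08 / 9.5726e+09 = 0.03133945 m
R1 = sqrt(0.03133945 * 7693.6 * 4174.3 / (7693.6 + 4174.3)) = 9.209 m

9.209 m


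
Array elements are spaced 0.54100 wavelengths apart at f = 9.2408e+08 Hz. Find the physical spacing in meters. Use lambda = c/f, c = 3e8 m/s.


lambda = c / f = 3.0000e+08 / 9.2408e+08 = 0.3246472 m
d = 0.54100 * 0.3246472 = 0.1756 m

0.1756 m


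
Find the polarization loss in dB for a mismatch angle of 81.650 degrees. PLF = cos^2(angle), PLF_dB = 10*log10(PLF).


PLF_linear = cos^2(81.650 deg) = 0.02108875
PLF_dB = 10 * log10(0.02108875) = -16.76 dB

-16.76 dB


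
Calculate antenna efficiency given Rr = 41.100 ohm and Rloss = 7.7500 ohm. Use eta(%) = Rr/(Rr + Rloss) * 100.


eta = 41.100 / (41.100 + 7.7500) * 100 = 84.14%

84.14%


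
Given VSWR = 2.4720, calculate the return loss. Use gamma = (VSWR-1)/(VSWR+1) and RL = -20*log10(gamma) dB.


gamma = (2.4720 - 1) / (2.4720 + 1) = 0.4239631
RL = -20 * log10(0.4239631) = 7.453 dB

7.453 dB


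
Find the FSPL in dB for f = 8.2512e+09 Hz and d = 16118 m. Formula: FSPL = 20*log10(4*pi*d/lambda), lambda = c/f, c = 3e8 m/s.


lambda = c / f = 3.0000e+08 / 8.2512e+09 = 0.03635835 m
FSPL = 20 * log10(4*pi*16118/0.03635835) = 134.9 dB

134.9 dB


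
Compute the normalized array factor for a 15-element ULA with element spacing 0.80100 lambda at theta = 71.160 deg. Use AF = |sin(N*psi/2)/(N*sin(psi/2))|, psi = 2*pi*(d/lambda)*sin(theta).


psi = 2*pi*0.80100*sin(71.160 deg) = 4.763193 rad
AF = |sin(15*4.763193/2) / (15*sin(4.763193/2))| = 0.08897

0.08897


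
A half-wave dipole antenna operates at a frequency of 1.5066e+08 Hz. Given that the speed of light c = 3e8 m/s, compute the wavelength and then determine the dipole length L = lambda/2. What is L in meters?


lambda = c / f = 3.0000e+08 / 1.5066e+08 = 1.991239 m
L = lambda / 2 = 1.991239 / 2 = 0.9956 m

0.9956 m


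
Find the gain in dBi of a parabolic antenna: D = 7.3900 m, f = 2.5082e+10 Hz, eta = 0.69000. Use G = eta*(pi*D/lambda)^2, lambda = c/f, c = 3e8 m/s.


lambda = c / f = 3.0000e+08 / 2.5082e+10 = 0.01196077 m
G_linear = 0.69000 * (pi * 7.3900 / 0.01196077)^2 = 2.599677e+06
G_dBi = 10 * log10(2.599677e+06) = 64.15 dBi

64.15 dBi


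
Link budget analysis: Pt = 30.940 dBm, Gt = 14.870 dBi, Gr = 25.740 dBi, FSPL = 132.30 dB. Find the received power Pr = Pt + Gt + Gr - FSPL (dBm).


Pr = 30.940 + 14.870 + 25.740 - 132.30 = -60.75 dBm

-60.75 dBm


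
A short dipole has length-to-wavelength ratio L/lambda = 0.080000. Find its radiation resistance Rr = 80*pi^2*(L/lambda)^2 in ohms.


Rr = 80 * pi^2 * (0.080000)^2 = 80 * 9.869604 * 6.400000e-03 = 5.053 ohm

5.053 ohm


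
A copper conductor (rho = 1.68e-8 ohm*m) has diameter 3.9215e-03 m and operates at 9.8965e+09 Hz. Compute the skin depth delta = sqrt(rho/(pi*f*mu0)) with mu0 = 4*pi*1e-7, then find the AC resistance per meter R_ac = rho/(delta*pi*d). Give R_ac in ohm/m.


delta = sqrt(1.68e-8 / (pi * 9.8965e+09 * 4*pi*1e-7)) = 6.557434e-07 m
R_ac = 1.68e-8 / (6.557434e-07 * pi * 3.9215e-03) = 2.080 ohm/m

2.080 ohm/m


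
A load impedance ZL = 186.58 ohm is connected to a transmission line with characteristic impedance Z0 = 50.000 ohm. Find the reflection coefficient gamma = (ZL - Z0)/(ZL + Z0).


gamma = (186.58 - 50.000) / (186.58 + 50.000) = 0.5773

0.5773


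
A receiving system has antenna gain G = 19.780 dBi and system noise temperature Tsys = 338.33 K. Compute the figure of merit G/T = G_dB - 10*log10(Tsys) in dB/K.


G/T = 19.780 - 10*log10(338.33) = 19.780 - 25.29341 = -5.513 dB/K

-5.513 dB/K


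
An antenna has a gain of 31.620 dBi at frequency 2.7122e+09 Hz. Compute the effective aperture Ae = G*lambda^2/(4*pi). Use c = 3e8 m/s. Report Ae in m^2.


lambda = c / f = 3.0000e+08 / 2.7122e+09 = 0.1106113 m
G_linear = 10^(31.620/10) = 1452.112
Ae = G_linear * lambda^2 / (4*pi) = 1452.112 * 0.1106113^2 / (4*pi) = 1.414 m^2

1.414 m^2


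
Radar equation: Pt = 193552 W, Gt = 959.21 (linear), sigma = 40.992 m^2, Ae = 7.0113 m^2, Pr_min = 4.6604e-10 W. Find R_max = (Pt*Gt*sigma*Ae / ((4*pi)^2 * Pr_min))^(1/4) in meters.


R^4 = 193552*959.21*40.992*7.0113 / ((4*pi)^2 * 4.6604e-10) = 7.250469e+17
R_max = 7.250469e+17^0.25 = 29180 m

29180 m


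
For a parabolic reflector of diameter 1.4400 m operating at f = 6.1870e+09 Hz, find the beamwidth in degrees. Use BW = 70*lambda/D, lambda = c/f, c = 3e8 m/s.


lambda = c / f = 3.0000e+08 / 6.1870e+09 = 0.04848877 m
BW = 70 * 0.04848877 / 1.4400 = 2.357 deg

2.357 deg


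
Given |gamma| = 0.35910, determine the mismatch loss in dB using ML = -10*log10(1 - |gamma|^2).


ML = -10 * log10(1 - 0.35910^2) = -10 * log10(0.87104719) = 0.5996 dB

0.5996 dB


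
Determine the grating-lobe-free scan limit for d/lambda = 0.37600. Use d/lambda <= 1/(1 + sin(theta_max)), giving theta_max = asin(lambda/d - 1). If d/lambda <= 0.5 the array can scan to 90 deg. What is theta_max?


lambda/d - 1 = 1/0.37600 - 1 = 1.659574 >= 1
d/lambda <= 0.5, so the array can scan to endfire without grating lobes: theta_max = 90 deg

90 deg


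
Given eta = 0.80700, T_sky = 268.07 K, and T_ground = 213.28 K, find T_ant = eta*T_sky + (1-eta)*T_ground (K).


T_ant = 0.80700 * 268.07 + (1 - 0.80700) * 213.28 = 257.5 K

257.5 K


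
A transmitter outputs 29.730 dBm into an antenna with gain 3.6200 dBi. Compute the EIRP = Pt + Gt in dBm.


EIRP = Pt + Gt = 29.730 + 3.6200 = 33.35 dBm

33.35 dBm


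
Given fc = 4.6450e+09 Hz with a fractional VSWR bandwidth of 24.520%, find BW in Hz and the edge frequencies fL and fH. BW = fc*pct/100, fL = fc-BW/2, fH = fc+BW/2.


BW = 4.6450e+09 * 24.520/100 = 1.138954e+09 Hz
fL = 4.6450e+09 - 1.138954e+09/2 = 4.076e+09 Hz
fH = 4.6450e+09 + 1.138954e+09/2 = 5.214e+09 Hz

BW=1.139e+09 Hz, fL=4.076e+09 Hz, fH=5.214e+09 Hz


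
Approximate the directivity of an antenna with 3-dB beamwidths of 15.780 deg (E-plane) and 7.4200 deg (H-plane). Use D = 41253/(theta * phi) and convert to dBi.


D_linear = 41253 / (15.780 * 7.4200) = 352.3260
D_dBi = 10 * log10(352.3260) = 25.47 dBi

25.47 dBi


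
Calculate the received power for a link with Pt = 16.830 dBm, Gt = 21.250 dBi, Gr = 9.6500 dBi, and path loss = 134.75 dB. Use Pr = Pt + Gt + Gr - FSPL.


Pr = 16.830 + 21.250 + 9.6500 - 134.75 = -87.02 dBm

-87.02 dBm


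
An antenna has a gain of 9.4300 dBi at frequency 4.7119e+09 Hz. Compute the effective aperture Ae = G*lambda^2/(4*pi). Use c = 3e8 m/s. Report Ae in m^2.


lambda = c / f = 3.0000e+08 / 4.7119e+09 = 0.06366858 m
G_linear = 10^(9.4300/10) = 8.770008
Ae = G_linear * lambda^2 / (4*pi) = 8.770008 * 0.06366858^2 / (4*pi) = 2.829e-03 m^2

2.829e-03 m^2


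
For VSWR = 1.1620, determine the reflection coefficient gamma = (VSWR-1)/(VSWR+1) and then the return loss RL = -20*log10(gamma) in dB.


gamma = (1.1620 - 1) / (1.1620 + 1) = 0.07493062
RL = -20 * log10(0.07493062) = 22.51 dB

22.51 dB


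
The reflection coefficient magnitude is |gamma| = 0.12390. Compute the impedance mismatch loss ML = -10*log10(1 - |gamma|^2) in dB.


ML = -10 * log10(1 - 0.12390^2) = -10 * log10(0.98464879) = 0.06719 dB

0.06719 dB


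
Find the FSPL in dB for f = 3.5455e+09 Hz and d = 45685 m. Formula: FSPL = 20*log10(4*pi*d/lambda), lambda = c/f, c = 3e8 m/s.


lambda = c / f = 3.0000e+08 / 3.5455e+09 = 0.08461430 m
FSPL = 20 * log10(4*pi*45685/0.08461430) = 136.6 dB

136.6 dB


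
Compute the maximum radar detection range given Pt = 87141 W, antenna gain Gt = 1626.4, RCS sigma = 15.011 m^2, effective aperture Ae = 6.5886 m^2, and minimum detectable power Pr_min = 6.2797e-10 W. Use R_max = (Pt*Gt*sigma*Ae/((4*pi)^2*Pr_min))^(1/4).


R^4 = 87141*1626.4*15.011*6.5886 / ((4*pi)^2 * 6.2797e-10) = 1.413494e+17
R_max = 1.413494e+17^0.25 = 19390 m

19390 m


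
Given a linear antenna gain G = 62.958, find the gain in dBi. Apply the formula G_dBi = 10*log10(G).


G_dBi = 10 * log10(62.958) = 17.99 dBi

17.99 dBi


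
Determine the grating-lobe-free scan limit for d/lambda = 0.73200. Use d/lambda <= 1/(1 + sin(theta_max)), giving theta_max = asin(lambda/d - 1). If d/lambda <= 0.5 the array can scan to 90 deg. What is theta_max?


lambda/d - 1 = 1/0.73200 - 1 = 0.3661202
theta_max = asin(0.3661202) = 21.48 deg

21.48 deg


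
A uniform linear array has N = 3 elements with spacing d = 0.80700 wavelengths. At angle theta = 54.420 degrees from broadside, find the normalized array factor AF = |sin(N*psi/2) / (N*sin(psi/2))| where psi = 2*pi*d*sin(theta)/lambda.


psi = 2*pi*0.80700*sin(54.420 deg) = 4.123882 rad
AF = |sin(3*4.123882/2) / (3*sin(4.123882/2))| = 0.03675

0.03675


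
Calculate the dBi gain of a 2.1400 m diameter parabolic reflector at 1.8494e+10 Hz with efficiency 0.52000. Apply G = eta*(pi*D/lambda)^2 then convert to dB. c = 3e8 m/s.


lambda = c / f = 3.0000e+08 / 1.8494e+10 = 0.01622148 m
G_linear = 0.52000 * (pi * 2.1400 / 0.01622148)^2 = 89320.20
G_dBi = 10 * log10(89320.20) = 49.51 dBi

49.51 dBi


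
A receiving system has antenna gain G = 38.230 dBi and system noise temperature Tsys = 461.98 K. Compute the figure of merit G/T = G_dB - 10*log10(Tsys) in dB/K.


G/T = 38.230 - 10*log10(461.98) = 38.230 - 26.64623 = 11.58 dB/K

11.58 dB/K


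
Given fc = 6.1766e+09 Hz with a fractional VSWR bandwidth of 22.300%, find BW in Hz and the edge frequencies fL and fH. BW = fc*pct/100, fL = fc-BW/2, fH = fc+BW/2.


BW = 6.1766e+09 * 22.300/100 = 1.377382e+09 Hz
fL = 6.1766e+09 - 1.377382e+09/2 = 5.488e+09 Hz
fH = 6.1766e+09 + 1.377382e+09/2 = 6.865e+09 Hz

BW=1.377e+09 Hz, fL=5.488e+09 Hz, fH=6.865e+09 Hz


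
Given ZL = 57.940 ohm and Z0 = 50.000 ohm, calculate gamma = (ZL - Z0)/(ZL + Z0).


gamma = (57.940 - 50.000) / (57.940 + 50.000) = 0.07356

0.07356


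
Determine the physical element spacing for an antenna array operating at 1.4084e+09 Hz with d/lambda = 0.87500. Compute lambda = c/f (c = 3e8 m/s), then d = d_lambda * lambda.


lambda = c / f = 3.0000e+08 / 1.4084e+09 = 0.2130077 m
d = 0.87500 * 0.2130077 = 0.1864 m

0.1864 m


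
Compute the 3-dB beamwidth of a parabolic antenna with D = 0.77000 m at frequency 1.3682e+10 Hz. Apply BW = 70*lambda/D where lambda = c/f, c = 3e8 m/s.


lambda = c / f = 3.0000e+08 / 1.3682e+10 = 0.02192662 m
BW = 70 * 0.02192662 / 0.77000 = 1.993 deg

1.993 deg


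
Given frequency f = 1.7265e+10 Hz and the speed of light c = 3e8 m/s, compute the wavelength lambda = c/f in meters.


lambda = c / f = 3.0000e+08 / 1.7265e+10 = 0.01738 m

0.01738 m


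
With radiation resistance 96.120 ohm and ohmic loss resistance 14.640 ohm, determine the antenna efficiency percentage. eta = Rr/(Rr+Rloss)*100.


eta = 96.120 / (96.120 + 14.640) * 100 = 86.78%

86.78%


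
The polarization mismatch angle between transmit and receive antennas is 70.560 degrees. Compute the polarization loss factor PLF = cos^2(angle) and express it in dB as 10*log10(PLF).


PLF_linear = cos^2(70.560 deg) = 0.1107688
PLF_dB = 10 * log10(0.1107688) = -9.556 dB

-9.556 dB


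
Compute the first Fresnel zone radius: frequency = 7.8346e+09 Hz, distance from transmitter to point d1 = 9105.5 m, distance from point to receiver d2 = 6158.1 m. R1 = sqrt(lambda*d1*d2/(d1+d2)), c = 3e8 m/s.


lambda = c / f = 3.0000e+08 / 7.8346e+09 = 0.03829168 m
R1 = sqrt(0.03829168 * 9105.5 * 6158.1 / (9105.5 + 6158.1)) = 11.86 m

11.86 m


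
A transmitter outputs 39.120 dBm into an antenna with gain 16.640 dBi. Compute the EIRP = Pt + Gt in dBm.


EIRP = Pt + Gt = 39.120 + 16.640 = 55.76 dBm

55.76 dBm


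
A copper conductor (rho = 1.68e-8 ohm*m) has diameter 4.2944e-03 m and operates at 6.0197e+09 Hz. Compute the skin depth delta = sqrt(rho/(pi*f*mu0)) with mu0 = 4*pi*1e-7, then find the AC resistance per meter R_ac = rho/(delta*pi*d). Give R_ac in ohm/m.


delta = sqrt(1.68e-8 / (pi * 6.0197e+09 * 4*pi*1e-7)) = 8.407896e-07 m
R_ac = 1.68e-8 / (8.407896e-07 * pi * 4.2944e-03) = 1.481 ohm/m

1.481 ohm/m


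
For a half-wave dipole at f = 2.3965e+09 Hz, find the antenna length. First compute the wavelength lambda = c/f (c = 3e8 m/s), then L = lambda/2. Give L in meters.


lambda = c / f = 3.0000e+08 / 2.3965e+09 = 0.1251826 m
L = lambda / 2 = 0.1251826 / 2 = 0.06259 m

0.06259 m


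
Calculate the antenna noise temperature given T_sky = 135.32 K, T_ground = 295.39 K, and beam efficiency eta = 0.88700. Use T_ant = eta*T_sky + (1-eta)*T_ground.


T_ant = 0.88700 * 135.32 + (1 - 0.88700) * 295.39 = 153.4 K

153.4 K


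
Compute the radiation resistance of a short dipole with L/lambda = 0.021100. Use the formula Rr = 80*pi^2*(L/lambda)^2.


Rr = 80 * pi^2 * (0.021100)^2 = 80 * 9.869604 * 4.452100e-04 = 0.3515 ohm

0.3515 ohm


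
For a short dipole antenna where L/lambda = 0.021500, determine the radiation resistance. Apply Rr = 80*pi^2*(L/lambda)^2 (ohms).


Rr = 80 * pi^2 * (0.021500)^2 = 80 * 9.869604 * 4.622500e-04 = 0.3650 ohm

0.3650 ohm


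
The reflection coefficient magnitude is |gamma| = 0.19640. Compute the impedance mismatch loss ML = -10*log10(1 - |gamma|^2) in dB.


ML = -10 * log10(1 - 0.19640^2) = -10 * log10(0.96142704) = 0.1708 dB

0.1708 dB


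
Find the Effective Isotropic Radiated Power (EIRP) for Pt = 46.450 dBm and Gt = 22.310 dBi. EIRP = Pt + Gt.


EIRP = Pt + Gt = 46.450 + 22.310 = 68.76 dBm

68.76 dBm


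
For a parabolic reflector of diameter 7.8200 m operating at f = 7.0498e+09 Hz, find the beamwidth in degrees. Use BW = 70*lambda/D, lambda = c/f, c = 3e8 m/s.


lambda = c / f = 3.0000e+08 / 7.0498e+09 = 0.04255440 m
BW = 70 * 0.04255440 / 7.8200 = 0.3809 deg

0.3809 deg


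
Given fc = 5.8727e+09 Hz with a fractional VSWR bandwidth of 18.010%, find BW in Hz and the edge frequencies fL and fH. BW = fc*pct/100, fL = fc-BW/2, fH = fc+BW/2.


BW = 5.8727e+09 * 18.010/100 = 1.057673e+09 Hz
fL = 5.8727e+09 - 1.057673e+09/2 = 5.344e+09 Hz
fH = 5.8727e+09 + 1.057673e+09/2 = 6.402e+09 Hz

BW=1.058e+09 Hz, fL=5.344e+09 Hz, fH=6.402e+09 Hz


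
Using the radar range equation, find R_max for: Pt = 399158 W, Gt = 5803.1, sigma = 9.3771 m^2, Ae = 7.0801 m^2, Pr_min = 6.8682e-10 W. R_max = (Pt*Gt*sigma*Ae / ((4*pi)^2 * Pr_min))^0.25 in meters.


R^4 = 399158*5803.1*9.3771*7.0801 / ((4*pi)^2 * 6.8682e-10) = 1.417915e+18
R_max = 1.417915e+18^0.25 = 34507 m

34507 m


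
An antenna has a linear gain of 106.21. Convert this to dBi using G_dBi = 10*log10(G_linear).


G_dBi = 10 * log10(106.21) = 20.26 dBi

20.26 dBi


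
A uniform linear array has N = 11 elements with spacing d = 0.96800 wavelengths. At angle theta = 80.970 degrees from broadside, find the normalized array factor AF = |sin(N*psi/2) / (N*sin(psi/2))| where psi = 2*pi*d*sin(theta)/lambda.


psi = 2*pi*0.96800*sin(80.970 deg) = 6.006743 rad
AF = |sin(11*6.006743/2) / (11*sin(6.006743/2))| = 0.6590

0.6590


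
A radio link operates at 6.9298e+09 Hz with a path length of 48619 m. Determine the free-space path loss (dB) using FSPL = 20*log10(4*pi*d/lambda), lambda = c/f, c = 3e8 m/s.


lambda = c / f = 3.0000e+08 / 6.9298e+09 = 0.04329129 m
FSPL = 20 * log10(4*pi*48619/0.04329129) = 143.0 dB

143.0 dB


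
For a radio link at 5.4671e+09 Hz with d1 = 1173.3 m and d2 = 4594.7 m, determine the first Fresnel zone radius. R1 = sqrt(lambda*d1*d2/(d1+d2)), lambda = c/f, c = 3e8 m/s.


lambda = c / f = 3.0000e+08 / 5.4671e+09 = 0.05487370 m
R1 = sqrt(0.05487370 * 1173.3 * 4594.7 / (1173.3 + 4594.7)) = 7.161 m

7.161 m


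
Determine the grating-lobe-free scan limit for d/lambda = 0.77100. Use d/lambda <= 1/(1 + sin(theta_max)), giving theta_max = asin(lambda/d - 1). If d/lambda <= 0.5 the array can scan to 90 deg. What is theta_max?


lambda/d - 1 = 1/0.77100 - 1 = 0.2970169
theta_max = asin(0.2970169) = 17.28 deg

17.28 deg


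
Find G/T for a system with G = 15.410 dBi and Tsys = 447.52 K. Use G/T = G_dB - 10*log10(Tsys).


G/T = 15.410 - 10*log10(447.52) = 15.410 - 26.50812 = -11.10 dB/K

-11.10 dB/K


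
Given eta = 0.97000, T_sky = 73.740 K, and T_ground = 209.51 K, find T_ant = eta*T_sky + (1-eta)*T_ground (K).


T_ant = 0.97000 * 73.740 + (1 - 0.97000) * 209.51 = 77.81 K

77.81 K


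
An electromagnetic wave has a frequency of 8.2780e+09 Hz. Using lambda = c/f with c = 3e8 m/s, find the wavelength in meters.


lambda = c / f = 3.0000e+08 / 8.2780e+09 = 0.03624 m

0.03624 m


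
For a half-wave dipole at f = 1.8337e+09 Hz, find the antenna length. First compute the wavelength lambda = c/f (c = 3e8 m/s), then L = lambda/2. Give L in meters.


lambda = c / f = 3.0000e+08 / 1.8337e+09 = 0.1636036 m
L = lambda / 2 = 0.1636036 / 2 = 0.08180 m

0.08180 m


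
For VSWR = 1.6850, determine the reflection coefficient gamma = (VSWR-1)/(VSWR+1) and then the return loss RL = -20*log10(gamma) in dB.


gamma = (1.6850 - 1) / (1.6850 + 1) = 0.2551210
RL = -20 * log10(0.2551210) = 11.87 dB

11.87 dB


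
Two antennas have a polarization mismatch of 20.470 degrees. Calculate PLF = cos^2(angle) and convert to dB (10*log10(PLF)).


PLF_linear = cos^2(20.470 deg) = 0.8776981
PLF_dB = 10 * log10(0.8776981) = -0.5665 dB

-0.5665 dB


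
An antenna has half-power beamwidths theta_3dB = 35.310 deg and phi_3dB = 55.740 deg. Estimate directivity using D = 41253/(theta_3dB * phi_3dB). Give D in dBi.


D_linear = 41253 / (35.310 * 55.740) = 20.95998
D_dBi = 10 * log10(20.95998) = 13.21 dBi

13.21 dBi


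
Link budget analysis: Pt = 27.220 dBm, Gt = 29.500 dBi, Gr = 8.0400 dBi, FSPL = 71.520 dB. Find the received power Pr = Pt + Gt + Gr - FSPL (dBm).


Pr = 27.220 + 29.500 + 8.0400 - 71.520 = -6.76 dBm

-6.76 dBm


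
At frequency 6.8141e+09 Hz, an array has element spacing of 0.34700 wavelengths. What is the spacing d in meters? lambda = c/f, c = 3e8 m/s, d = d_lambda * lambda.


lambda = c / f = 3.0000e+08 / 6.8141e+09 = 0.04402636 m
d = 0.34700 * 0.04402636 = 0.01528 m

0.01528 m


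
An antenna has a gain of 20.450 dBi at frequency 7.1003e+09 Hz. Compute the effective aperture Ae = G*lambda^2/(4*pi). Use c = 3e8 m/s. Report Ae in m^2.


lambda = c / f = 3.0000e+08 / 7.1003e+09 = 0.04225174 m
G_linear = 10^(20.450/10) = 110.9175
Ae = G_linear * lambda^2 / (4*pi) = 110.9175 * 0.04225174^2 / (4*pi) = 0.01576 m^2

0.01576 m^2


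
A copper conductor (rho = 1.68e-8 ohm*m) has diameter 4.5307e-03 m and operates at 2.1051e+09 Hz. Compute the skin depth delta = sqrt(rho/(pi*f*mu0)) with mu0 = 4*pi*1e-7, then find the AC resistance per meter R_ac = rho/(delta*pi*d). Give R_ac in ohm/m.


delta = sqrt(1.68e-8 / (pi * 2.1051e+09 * 4*pi*1e-7)) = 1.421800e-06 m
R_ac = 1.68e-8 / (1.421800e-06 * pi * 4.5307e-03) = 0.8301 ohm/m

0.8301 ohm/m


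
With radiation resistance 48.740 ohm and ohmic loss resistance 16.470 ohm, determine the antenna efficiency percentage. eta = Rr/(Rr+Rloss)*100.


eta = 48.740 / (48.740 + 16.470) * 100 = 74.74%

74.74%


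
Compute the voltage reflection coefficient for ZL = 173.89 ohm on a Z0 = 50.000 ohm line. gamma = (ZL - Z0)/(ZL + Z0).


gamma = (173.89 - 50.000) / (173.89 + 50.000) = 0.5534

0.5534


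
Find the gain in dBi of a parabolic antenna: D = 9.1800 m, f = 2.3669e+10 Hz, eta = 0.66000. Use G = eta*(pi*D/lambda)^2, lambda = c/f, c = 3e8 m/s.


lambda = c / f = 3.0000e+08 / 2.3669e+10 = 0.01267481 m
G_linear = 0.66000 * (pi * 9.1800 / 0.01267481)^2 = 3.417009e+06
G_dBi = 10 * log10(3.417009e+06) = 65.34 dBi

65.34 dBi


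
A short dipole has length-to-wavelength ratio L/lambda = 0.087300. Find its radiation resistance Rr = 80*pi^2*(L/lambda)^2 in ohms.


Rr = 80 * pi^2 * (0.087300)^2 = 80 * 9.869604 * 7.621290e-03 = 6.018 ohm

6.018 ohm


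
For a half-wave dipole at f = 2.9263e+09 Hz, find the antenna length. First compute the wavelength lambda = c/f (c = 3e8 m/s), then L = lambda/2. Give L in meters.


lambda = c / f = 3.0000e+08 / 2.9263e+09 = 0.1025185 m
L = lambda / 2 = 0.1025185 / 2 = 0.05126 m

0.05126 m


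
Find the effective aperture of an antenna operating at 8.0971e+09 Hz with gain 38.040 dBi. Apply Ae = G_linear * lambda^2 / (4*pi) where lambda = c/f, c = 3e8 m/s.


lambda = c / f = 3.0000e+08 / 8.0971e+09 = 0.03705030 m
G_linear = 10^(38.040/10) = 6367.955
Ae = G_linear * lambda^2 / (4*pi) = 6367.955 * 0.03705030^2 / (4*pi) = 0.6956 m^2

0.6956 m^2


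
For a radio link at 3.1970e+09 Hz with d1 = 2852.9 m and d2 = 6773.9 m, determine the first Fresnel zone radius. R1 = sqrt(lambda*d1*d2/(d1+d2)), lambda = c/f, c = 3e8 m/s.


lambda = c / f = 3.0000e+08 / 3.1970e+09 = 0.09383797 m
R1 = sqrt(0.09383797 * 2852.9 * 6773.9 / (2852.9 + 6773.9)) = 13.72 m

13.72 m


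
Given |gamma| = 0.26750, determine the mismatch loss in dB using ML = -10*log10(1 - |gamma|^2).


ML = -10 * log10(1 - 0.26750^2) = -10 * log10(0.92844375) = 0.3224 dB

0.3224 dB


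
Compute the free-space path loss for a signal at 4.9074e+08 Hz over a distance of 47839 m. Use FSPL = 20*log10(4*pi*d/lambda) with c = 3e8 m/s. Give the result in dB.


lambda = c / f = 3.0000e+08 / 4.9074e+08 = 0.6113217 m
FSPL = 20 * log10(4*pi*47839/0.6113217) = 119.9 dB

119.9 dB


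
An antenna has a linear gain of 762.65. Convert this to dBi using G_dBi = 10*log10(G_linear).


G_dBi = 10 * log10(762.65) = 28.82 dBi

28.82 dBi


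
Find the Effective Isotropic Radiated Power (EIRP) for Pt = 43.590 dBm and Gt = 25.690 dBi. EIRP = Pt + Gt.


EIRP = Pt + Gt = 43.590 + 25.690 = 69.28 dBm

69.28 dBm


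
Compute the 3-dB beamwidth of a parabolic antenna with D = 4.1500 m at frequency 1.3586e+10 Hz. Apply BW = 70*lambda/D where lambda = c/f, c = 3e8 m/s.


lambda = c / f = 3.0000e+08 / 1.3586e+10 = 0.02208155 m
BW = 70 * 0.02208155 / 4.1500 = 0.3725 deg

0.3725 deg


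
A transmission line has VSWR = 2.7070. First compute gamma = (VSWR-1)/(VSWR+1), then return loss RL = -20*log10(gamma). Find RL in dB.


gamma = (2.7070 - 1) / (2.7070 + 1) = 0.4604802
RL = -20 * log10(0.4604802) = 6.736 dB

6.736 dB


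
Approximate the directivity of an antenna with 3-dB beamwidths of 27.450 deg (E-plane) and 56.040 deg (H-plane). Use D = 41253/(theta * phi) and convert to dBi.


D_linear = 41253 / (27.450 * 56.040) = 26.81730
D_dBi = 10 * log10(26.81730) = 14.28 dBi

14.28 dBi


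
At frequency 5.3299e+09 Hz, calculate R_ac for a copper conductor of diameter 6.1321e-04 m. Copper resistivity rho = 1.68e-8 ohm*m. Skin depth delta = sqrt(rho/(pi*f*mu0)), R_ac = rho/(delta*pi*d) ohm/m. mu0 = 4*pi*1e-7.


delta = sqrt(1.68e-8 / (pi * 5.3299e+09 * 4*pi*1e-7)) = 8.935426e-07 m
R_ac = 1.68e-8 / (8.935426e-07 * pi * 6.1321e-04) = 9.760 ohm/m

9.760 ohm/m


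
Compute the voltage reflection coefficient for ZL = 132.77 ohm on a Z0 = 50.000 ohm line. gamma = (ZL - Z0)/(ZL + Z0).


gamma = (132.77 - 50.000) / (132.77 + 50.000) = 0.4529

0.4529


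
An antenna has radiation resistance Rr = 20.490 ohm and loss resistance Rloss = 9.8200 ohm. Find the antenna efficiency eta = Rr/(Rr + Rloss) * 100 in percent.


eta = 20.490 / (20.490 + 9.8200) * 100 = 67.60%

67.60%


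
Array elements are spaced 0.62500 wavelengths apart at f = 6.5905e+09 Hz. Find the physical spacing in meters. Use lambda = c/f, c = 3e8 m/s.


lambda = c / f = 3.0000e+08 / 6.5905e+09 = 0.04552007 m
d = 0.62500 * 0.04552007 = 0.02845 m

0.02845 m


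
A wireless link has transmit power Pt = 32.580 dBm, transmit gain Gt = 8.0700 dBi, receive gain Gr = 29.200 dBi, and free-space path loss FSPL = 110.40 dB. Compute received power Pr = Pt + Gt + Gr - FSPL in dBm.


Pr = 32.580 + 8.0700 + 29.200 - 110.40 = -40.55 dBm

-40.55 dBm


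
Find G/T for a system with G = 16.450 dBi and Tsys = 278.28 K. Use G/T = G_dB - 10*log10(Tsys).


G/T = 16.450 - 10*log10(278.28) = 16.450 - 24.44482 = -7.995 dB/K

-7.995 dB/K


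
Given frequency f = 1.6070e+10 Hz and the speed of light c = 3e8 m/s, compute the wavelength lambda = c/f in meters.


lambda = c / f = 3.0000e+08 / 1.6070e+10 = 0.01867 m

0.01867 m


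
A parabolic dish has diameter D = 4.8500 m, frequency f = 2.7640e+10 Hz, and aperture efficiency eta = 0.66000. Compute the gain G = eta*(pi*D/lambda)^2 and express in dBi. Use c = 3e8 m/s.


lambda = c / f = 3.0000e+08 / 2.7640e+10 = 0.01085384 m
G_linear = 0.66000 * (pi * 4.8500 / 0.01085384)^2 = 1.300650e+06
G_dBi = 10 * log10(1.300650e+06) = 61.14 dBi

61.14 dBi


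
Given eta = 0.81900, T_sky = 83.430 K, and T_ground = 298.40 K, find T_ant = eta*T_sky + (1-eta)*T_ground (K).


T_ant = 0.81900 * 83.430 + (1 - 0.81900) * 298.40 = 122.3 K

122.3 K


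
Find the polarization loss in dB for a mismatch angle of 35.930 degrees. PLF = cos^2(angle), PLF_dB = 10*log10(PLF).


PLF_linear = cos^2(35.930 deg) = 0.6556700
PLF_dB = 10 * log10(0.6556700) = -1.833 dB

-1.833 dB


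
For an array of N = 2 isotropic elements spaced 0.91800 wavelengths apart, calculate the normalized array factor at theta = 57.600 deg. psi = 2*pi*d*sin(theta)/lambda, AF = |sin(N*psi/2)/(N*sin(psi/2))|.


psi = 2*pi*0.91800*sin(57.600 deg) = 4.870053 rad
AF = |sin(2*4.870053/2) / (2*sin(4.870053/2))| = 0.7606

0.7606


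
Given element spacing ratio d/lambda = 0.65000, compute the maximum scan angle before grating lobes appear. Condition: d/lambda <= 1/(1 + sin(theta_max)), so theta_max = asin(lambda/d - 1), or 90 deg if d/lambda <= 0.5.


lambda/d - 1 = 1/0.65000 - 1 = 0.5384615
theta_max = asin(0.5384615) = 32.58 deg

32.58 deg


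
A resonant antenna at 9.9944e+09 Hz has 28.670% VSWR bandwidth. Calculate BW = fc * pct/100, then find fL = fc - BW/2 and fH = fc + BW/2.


BW = 9.9944e+09 * 28.670/100 = 2.865394e+09 Hz
fL = 9.9944e+09 - 2.865394e+09/2 = 8.562e+09 Hz
fH = 9.9944e+09 + 2.865394e+09/2 = 1.143e+10 Hz

BW=2.865e+09 Hz, fL=8.562e+09 Hz, fH=1.143e+10 Hz


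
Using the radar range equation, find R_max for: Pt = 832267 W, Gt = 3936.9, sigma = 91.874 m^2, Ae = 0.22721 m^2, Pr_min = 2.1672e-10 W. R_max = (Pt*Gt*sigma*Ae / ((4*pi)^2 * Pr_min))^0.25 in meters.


R^4 = 832267*3936.9*91.874*0.22721 / ((4*pi)^2 * 2.1672e-10) = 1.998566e+18
R_max = 1.998566e+18^0.25 = 37599 m

37599 m


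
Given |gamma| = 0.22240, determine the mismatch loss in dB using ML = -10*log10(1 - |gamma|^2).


ML = -10 * log10(1 - 0.22240^2) = -10 * log10(0.95053824) = 0.2203 dB

0.2203 dB


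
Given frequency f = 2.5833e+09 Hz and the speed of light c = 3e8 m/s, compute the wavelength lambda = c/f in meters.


lambda = c / f = 3.0000e+08 / 2.5833e+09 = 0.1161 m

0.1161 m


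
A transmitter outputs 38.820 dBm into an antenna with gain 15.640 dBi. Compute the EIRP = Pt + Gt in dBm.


EIRP = Pt + Gt = 38.820 + 15.640 = 54.46 dBm

54.46 dBm


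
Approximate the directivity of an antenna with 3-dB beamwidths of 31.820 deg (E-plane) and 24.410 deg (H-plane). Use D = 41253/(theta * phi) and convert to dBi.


D_linear = 41253 / (31.820 * 24.410) = 53.11138
D_dBi = 10 * log10(53.11138) = 17.25 dBi

17.25 dBi


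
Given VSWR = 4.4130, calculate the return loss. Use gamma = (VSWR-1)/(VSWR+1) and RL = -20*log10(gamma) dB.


gamma = (4.4130 - 1) / (4.4130 + 1) = 0.6305191
RL = -20 * log10(0.6305191) = 4.006 dB

4.006 dB


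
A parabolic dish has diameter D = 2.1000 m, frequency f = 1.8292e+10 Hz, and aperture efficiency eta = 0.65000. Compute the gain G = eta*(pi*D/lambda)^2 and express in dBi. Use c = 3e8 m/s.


lambda = c / f = 3.0000e+08 / 1.8292e+10 = 0.01640061 m
G_linear = 0.65000 * (pi * 2.1000 / 0.01640061)^2 = 105179.6
G_dBi = 10 * log10(105179.6) = 50.22 dBi

50.22 dBi


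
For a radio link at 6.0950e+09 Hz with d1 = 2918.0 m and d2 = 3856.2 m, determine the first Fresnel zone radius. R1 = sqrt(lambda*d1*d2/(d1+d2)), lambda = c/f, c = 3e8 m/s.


lambda = c / f = 3.0000e+08 / 6.0950e+09 = 0.04922067 m
R1 = sqrt(0.04922067 * 2918.0 * 3856.2 / (2918.0 + 3856.2)) = 9.042 m

9.042 m


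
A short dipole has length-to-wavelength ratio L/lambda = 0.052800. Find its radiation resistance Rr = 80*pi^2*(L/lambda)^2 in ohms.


Rr = 80 * pi^2 * (0.052800)^2 = 80 * 9.869604 * 2.787840e-03 = 2.201 ohm

2.201 ohm


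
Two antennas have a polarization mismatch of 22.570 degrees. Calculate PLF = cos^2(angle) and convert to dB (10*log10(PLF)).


PLF_linear = cos^2(22.570 deg) = 0.8526884
PLF_dB = 10 * log10(0.8526884) = -0.6921 dB

-0.6921 dB


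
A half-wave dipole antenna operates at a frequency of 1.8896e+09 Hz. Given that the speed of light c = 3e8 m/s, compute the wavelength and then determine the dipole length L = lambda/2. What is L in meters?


lambda = c / f = 3.0000e+08 / 1.8896e+09 = 0.1587638 m
L = lambda / 2 = 0.1587638 / 2 = 0.07938 m

0.07938 m


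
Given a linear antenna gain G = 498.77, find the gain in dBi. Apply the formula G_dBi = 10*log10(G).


G_dBi = 10 * log10(498.77) = 26.98 dBi

26.98 dBi


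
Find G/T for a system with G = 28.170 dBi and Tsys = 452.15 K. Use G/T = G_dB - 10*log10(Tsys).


G/T = 28.170 - 10*log10(452.15) = 28.170 - 26.55283 = 1.617 dB/K

1.617 dB/K


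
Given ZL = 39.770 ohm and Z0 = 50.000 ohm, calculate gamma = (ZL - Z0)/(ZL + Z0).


gamma = (39.770 - 50.000) / (39.770 + 50.000) = -0.1140

-0.1140


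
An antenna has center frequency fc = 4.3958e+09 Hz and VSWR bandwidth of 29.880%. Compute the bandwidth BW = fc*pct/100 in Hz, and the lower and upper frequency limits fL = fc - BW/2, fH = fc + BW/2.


BW = 4.3958e+09 * 29.880/100 = 1.313465e+09 Hz
fL = 4.3958e+09 - 1.313465e+09/2 = 3.739e+09 Hz
fH = 4.3958e+09 + 1.313465e+09/2 = 5.053e+09 Hz

BW=1.313e+09 Hz, fL=3.739e+09 Hz, fH=5.053e+09 Hz


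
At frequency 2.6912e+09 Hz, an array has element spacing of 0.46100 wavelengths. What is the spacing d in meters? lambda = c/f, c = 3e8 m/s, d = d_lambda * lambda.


lambda = c / f = 3.0000e+08 / 2.6912e+09 = 0.1114744 m
d = 0.46100 * 0.1114744 = 0.05139 m

0.05139 m


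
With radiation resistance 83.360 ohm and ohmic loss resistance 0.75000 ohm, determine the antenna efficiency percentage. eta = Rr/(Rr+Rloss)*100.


eta = 83.360 / (83.360 + 0.75000) * 100 = 99.11%

99.11%


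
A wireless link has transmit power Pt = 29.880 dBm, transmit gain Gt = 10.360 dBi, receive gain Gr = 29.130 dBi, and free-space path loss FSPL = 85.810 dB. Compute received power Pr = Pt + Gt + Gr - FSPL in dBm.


Pr = 29.880 + 10.360 + 29.130 - 85.810 = -16.44 dBm

-16.44 dBm


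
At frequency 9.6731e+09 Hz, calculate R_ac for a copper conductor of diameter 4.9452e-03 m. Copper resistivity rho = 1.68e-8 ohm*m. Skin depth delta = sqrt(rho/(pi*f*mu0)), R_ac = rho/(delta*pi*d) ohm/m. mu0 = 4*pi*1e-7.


delta = sqrt(1.68e-8 / (pi * 9.6731e+09 * 4*pi*1e-7)) = 6.632724e-07 m
R_ac = 1.68e-8 / (6.632724e-07 * pi * 4.9452e-03) = 1.630 ohm/m

1.630 ohm/m


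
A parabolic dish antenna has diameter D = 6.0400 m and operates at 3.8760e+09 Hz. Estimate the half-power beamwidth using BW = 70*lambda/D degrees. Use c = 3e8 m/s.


lambda = c / f = 3.0000e+08 / 3.8760e+09 = 0.07739938 m
BW = 70 * 0.07739938 / 6.0400 = 0.8970 deg

0.8970 deg


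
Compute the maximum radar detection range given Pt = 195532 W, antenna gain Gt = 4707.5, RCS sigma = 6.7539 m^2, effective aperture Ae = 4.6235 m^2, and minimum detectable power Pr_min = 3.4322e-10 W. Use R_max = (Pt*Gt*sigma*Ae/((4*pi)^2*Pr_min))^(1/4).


R^4 = 195532*4707.5*6.7539*4.6235 / ((4*pi)^2 * 3.4322e-10) = 5.303241e+17
R_max = 5.303241e+17^0.25 = 26986 m

26986 m


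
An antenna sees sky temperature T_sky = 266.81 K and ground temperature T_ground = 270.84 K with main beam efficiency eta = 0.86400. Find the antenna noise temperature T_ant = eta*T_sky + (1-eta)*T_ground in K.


T_ant = 0.86400 * 266.81 + (1 - 0.86400) * 270.84 = 267.4 K

267.4 K


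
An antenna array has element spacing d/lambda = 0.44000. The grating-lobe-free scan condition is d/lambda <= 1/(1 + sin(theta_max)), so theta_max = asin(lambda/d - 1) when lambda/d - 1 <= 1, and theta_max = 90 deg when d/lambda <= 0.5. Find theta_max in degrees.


lambda/d - 1 = 1/0.44000 - 1 = 1.272727 >= 1
d/lambda <= 0.5, so the array can scan to endfire without grating lobes: theta_max = 90 deg

90 deg


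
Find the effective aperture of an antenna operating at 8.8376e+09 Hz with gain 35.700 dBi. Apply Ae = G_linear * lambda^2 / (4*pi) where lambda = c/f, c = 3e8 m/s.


lambda = c / f = 3.0000e+08 / 8.8376e+09 = 0.03394587 m
G_linear = 10^(35.700/10) = 3715.352
Ae = G_linear * lambda^2 / (4*pi) = 3715.352 * 0.03394587^2 / (4*pi) = 0.3407 m^2

0.3407 m^2


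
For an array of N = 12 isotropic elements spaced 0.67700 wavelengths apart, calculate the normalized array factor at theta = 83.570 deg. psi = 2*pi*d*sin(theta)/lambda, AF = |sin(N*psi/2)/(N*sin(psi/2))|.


psi = 2*pi*0.67700*sin(83.570 deg) = 4.226958 rad
AF = |sin(12*4.226958/2) / (12*sin(4.226958/2))| = 0.02209

0.02209


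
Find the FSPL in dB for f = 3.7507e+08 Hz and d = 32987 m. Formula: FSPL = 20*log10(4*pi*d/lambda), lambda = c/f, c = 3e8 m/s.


lambda = c / f = 3.0000e+08 / 3.7507e+08 = 0.7998507 m
FSPL = 20 * log10(4*pi*32987/0.7998507) = 114.3 dB

114.3 dB


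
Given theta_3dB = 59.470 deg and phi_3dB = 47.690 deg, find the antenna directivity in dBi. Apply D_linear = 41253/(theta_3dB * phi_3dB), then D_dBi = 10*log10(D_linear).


D_linear = 41253 / (59.470 * 47.690) = 14.54555
D_dBi = 10 * log10(14.54555) = 11.63 dBi

11.63 dBi


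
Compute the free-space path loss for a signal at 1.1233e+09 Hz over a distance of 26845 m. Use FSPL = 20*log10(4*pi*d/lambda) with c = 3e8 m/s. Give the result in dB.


lambda = c / f = 3.0000e+08 / 1.1233e+09 = 0.2670702 m
FSPL = 20 * log10(4*pi*26845/0.2670702) = 122.0 dB

122.0 dB


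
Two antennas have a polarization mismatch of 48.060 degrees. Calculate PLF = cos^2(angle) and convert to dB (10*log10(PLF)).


PLF_linear = cos^2(48.060 deg) = 0.4466944
PLF_dB = 10 * log10(0.4466944) = -3.500 dB

-3.500 dB


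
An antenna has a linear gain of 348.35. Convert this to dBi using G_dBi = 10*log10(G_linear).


G_dBi = 10 * log10(348.35) = 25.42 dBi

25.42 dBi


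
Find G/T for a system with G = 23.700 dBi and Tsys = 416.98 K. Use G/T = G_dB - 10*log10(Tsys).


G/T = 23.700 - 10*log10(416.98) = 23.700 - 26.20115 = -2.501 dB/K

-2.501 dB/K


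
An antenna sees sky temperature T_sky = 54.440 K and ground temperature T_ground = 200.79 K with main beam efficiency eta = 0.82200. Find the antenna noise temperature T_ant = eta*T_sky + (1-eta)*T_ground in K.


T_ant = 0.82200 * 54.440 + (1 - 0.82200) * 200.79 = 80.49 K

80.49 K


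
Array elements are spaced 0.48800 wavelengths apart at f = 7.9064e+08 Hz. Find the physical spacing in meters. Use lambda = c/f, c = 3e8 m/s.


lambda = c / f = 3.0000e+08 / 7.9064e+08 = 0.3794394 m
d = 0.48800 * 0.3794394 = 0.1852 m

0.1852 m


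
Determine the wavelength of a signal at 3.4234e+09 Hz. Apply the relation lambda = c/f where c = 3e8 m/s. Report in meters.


lambda = c / f = 3.0000e+08 / 3.4234e+09 = 0.08763 m

0.08763 m


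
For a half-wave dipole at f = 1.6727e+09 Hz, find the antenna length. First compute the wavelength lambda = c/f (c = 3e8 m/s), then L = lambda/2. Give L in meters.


lambda = c / f = 3.0000e+08 / 1.6727e+09 = 0.1793508 m
L = lambda / 2 = 0.1793508 / 2 = 0.08968 m

0.08968 m


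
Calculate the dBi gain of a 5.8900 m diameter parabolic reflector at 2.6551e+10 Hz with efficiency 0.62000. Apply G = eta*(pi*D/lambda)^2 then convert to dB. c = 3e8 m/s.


lambda = c / f = 3.0000e+08 / 2.6551e+10 = 0.01129901 m
G_linear = 0.62000 * (pi * 5.8900 / 0.01129901)^2 = 1.662805e+06
G_dBi = 10 * log10(1.662805e+06) = 62.21 dBi

62.21 dBi


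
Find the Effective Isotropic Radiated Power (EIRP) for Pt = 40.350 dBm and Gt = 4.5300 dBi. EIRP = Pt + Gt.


EIRP = Pt + Gt = 40.350 + 4.5300 = 44.88 dBm

44.88 dBm


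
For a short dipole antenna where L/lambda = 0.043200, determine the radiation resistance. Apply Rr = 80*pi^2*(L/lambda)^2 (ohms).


Rr = 80 * pi^2 * (0.043200)^2 = 80 * 9.869604 * 1.866240e-03 = 1.474 ohm

1.474 ohm


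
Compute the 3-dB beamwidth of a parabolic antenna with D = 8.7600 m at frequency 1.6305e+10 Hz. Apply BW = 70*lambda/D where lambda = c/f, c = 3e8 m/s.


lambda = c / f = 3.0000e+08 / 1.6305e+10 = 0.01839926 m
BW = 70 * 0.01839926 / 8.7600 = 0.1470 deg

0.1470 deg


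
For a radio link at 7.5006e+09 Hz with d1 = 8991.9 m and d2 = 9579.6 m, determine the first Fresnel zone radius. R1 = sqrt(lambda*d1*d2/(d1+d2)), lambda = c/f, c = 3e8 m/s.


lambda = c / f = 3.0000e+08 / 7.5006e+09 = 0.03999680 m
R1 = sqrt(0.03999680 * 8991.9 * 9579.6 / (8991.9 + 9579.6)) = 13.62 m

13.62 m


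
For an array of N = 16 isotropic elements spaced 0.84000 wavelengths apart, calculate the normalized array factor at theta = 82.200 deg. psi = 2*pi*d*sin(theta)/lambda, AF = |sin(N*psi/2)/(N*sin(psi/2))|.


psi = 2*pi*0.84000*sin(82.200 deg) = 5.229044 rad
AF = |sin(16*5.229044/2) / (16*sin(5.229044/2))| = 0.1040

0.1040


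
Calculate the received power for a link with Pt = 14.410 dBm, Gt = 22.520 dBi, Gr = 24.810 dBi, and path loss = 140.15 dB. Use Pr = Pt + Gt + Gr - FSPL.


Pr = 14.410 + 22.520 + 24.810 - 140.15 = -78.41 dBm

-78.41 dBm


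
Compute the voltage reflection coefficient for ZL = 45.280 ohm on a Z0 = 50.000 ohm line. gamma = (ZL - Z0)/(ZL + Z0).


gamma = (45.280 - 50.000) / (45.280 + 50.000) = -0.04954

-0.04954


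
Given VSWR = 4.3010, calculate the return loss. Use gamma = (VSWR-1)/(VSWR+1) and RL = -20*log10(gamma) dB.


gamma = (4.3010 - 1) / (4.3010 + 1) = 0.6227127
RL = -20 * log10(0.6227127) = 4.114 dB

4.114 dB
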